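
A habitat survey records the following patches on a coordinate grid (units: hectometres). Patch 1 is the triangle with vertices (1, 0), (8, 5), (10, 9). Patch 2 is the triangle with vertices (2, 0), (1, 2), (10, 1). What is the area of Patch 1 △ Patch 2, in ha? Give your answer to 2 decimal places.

|Patch 1| = 9, |Patch 2| = 8.5, |Patch 1∩Patch 2| = 0.5529.
|Patch 1 △ Patch 2| = |Patch 1| + |Patch 2| − 2·|Patch 1∩Patch 2| = 9 + 8.5 − 1.1058 = 16.39.

16.39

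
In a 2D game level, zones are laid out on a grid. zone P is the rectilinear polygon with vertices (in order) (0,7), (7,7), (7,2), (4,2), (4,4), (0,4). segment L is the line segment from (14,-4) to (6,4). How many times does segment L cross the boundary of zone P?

The segment meets the boundary at (7,3).

1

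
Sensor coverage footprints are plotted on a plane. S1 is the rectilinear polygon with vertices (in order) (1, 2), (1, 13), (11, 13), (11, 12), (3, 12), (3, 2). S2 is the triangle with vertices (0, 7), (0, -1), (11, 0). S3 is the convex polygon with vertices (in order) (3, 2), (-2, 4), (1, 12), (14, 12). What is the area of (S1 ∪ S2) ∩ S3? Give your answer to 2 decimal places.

|S1 ∪ S2| = 66.5455.
|(S1 ∪ S2) ∩ S3| = 25.97.

25.97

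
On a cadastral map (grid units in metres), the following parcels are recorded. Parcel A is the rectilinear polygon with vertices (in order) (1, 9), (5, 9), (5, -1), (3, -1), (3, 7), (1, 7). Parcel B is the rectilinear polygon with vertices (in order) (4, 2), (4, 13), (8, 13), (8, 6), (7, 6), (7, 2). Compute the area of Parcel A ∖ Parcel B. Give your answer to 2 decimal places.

17.00

|Parcel A| = 24, |Parcel A∩Parcel B| = 7.
|Parcel A ∖ Parcel B| = |Parcel A| − |Parcel A∩Parcel B| = 24 − 7 = 17.00.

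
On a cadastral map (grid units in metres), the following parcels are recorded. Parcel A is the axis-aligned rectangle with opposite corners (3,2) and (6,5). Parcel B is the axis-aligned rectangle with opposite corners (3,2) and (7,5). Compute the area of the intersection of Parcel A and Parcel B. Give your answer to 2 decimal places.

9.00

|Parcel A∩Parcel B|: x∈[3,6], y∈[2,5] → 3·3 = 9.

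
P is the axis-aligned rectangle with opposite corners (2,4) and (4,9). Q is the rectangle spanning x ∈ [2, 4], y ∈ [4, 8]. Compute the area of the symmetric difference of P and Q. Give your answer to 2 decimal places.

2.00

|P∩Q|: x∈[2,4], y∈[4,8] → 2·4 = 8.
|P △ Q| = |P| + |Q| − 2·|P∩Q| = 10 + 8 − 16 = 2.00.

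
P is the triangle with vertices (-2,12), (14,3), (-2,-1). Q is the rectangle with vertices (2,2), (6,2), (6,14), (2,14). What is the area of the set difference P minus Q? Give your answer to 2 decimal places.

|P| = 104, |P∩Q| = 26.5.
|P ∖ Q| = |P| − |P∩Q| = 104 − 26.5 = 77.50.

77.50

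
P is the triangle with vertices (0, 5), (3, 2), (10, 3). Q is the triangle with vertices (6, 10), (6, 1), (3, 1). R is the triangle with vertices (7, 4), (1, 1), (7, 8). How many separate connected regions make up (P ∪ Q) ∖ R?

(P ∪ Q) ∖ R splits into 3 disjoint pieces (area 3.606, area 2.7348, area 7.7536).

3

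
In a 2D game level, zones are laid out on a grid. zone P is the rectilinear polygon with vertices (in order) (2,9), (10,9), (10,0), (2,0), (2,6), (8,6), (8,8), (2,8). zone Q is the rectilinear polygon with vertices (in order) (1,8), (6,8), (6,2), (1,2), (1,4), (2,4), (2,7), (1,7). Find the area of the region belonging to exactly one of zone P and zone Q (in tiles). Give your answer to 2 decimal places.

|zone P| = 60, |zone Q| = 27, |zone P∩zone Q| = 16.
|zone P △ zone Q| = |zone P| + |zone Q| − 2·|zone P∩zone Q| = 60 + 27 − 32 = 55.00.

55.00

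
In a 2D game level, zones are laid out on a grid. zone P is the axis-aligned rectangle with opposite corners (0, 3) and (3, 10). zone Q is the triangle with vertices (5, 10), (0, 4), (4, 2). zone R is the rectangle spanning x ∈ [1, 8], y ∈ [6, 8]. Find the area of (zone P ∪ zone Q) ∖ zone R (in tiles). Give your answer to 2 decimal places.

|zone P ∪ zone Q| = 30.6.
|(zone P ∪ zone Q) ∩ zone R| = 7.1833.
|(zone P ∪ zone Q) ∖ zone R| = 30.6 − 7.1833 = 23.42.

23.42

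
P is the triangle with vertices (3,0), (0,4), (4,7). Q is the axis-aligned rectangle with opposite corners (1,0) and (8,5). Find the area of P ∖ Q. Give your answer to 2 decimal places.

3.42

|P| = 12.5, |P∩Q| = 9.0774.
|P ∖ Q| = |P| − |P∩Q| = 12.5 − 9.0774 = 3.42.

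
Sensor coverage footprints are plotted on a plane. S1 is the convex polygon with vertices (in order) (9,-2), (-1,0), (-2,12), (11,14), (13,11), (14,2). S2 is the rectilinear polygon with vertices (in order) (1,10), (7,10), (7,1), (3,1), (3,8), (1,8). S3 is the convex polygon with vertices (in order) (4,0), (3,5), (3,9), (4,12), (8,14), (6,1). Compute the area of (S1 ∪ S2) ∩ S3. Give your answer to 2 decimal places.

43.71

The region (S1 ∪ S2) ∩ S3 is the polygon with vertices (7.927,13.527), (6,1), (4,0), (3,5), (3,9), (4,12), (6.667,13.333).
By the shoelace formula its area is 43.71.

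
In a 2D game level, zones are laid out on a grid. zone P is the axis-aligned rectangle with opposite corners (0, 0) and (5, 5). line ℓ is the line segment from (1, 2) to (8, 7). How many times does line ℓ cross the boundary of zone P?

The segment meets the boundary at (5,4.857).

1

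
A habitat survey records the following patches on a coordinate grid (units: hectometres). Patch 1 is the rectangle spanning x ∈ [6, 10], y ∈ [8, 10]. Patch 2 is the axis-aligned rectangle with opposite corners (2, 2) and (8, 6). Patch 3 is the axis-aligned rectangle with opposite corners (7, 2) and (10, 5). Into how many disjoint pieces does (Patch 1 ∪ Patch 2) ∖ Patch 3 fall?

(Patch 1 ∪ Patch 2) ∖ Patch 3 splits into 2 disjoint pieces (area 8, area 21).

2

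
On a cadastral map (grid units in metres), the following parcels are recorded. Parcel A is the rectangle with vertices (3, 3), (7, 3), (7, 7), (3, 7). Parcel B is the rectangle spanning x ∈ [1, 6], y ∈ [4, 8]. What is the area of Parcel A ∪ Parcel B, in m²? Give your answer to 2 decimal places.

27.00

By inclusion–exclusion:
Individual areas: |Parcel A| = 16, |Parcel B| = 20.
|Parcel A∩Parcel B|: x∈[3,6], y∈[4,7] → 3·3 = 9.
|Parcel A ∪ Parcel B| = 36 − 9 = 27.00.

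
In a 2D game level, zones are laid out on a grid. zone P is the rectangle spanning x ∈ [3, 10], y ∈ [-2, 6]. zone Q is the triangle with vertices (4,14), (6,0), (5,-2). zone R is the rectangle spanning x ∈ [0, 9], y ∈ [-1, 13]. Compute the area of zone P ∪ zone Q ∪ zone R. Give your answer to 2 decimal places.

By inclusion–exclusion:
Individual areas: |zone P| = 56, |zone Q| = 9, |zone R| = 126.
|zone P∩zone Q| = 6.4286.
|zone P∩zone R|: x∈[3,9], y∈[-1,6] → 6·7 = 42.
|zone Q∩zone R| = 8.6786.
|zone P∩zone Q∩zone R| = 6.1473.
|zone P ∪ zone Q ∪ zone R| = 191 − 57.1071 + 6.1473 = 140.04.

140.04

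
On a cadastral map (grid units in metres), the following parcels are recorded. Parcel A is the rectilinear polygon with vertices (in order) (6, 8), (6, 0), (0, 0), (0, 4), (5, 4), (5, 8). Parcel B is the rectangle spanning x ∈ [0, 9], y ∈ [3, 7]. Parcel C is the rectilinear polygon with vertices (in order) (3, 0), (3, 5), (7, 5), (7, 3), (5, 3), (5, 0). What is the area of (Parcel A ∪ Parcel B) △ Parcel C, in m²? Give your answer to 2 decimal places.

|Parcel A ∪ Parcel B| = 55.
|(Parcel A ∪ Parcel B) ∩ Parcel C| = 14.
|(Parcel A ∪ Parcel B) △ Parcel C| = 55 + 14 − 28 = 41.00.

41.00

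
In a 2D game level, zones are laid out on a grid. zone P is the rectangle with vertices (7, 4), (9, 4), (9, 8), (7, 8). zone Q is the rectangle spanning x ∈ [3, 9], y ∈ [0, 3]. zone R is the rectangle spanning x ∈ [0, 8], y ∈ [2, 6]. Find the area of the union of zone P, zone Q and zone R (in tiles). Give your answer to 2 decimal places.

51.00

By inclusion–exclusion:
Individual areas: |zone P| = 8, |zone Q| = 18, |zone R| = 32.
|zone P∩zone Q| = 0 (no overlap).
|zone P∩zone R|: x∈[7,8], y∈[4,6] → 1·2 = 2.
|zone Q∩zone R|: x∈[3,8], y∈[2,3] → 5·1 = 5.
|zone P∩zone Q∩zone R| = 0.
|zone P ∪ zone Q ∪ zone R| = 58 − 7 + 0 = 51.00.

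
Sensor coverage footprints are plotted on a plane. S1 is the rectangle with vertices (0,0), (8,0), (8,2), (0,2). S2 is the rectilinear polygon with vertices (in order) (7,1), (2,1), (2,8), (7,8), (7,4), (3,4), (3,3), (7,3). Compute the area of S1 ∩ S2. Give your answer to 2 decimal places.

5.00

The intersection is the polygon with vertices (7,2), (7,1), (2,1), (2,2).
By the shoelace formula its area is 5.00.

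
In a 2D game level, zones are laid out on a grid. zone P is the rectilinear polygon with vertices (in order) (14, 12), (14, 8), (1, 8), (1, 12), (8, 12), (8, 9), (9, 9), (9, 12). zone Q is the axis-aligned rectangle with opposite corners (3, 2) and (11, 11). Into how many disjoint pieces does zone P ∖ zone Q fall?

zone P ∖ zone Q splits into 2 disjoint pieces (area 14, area 13).

2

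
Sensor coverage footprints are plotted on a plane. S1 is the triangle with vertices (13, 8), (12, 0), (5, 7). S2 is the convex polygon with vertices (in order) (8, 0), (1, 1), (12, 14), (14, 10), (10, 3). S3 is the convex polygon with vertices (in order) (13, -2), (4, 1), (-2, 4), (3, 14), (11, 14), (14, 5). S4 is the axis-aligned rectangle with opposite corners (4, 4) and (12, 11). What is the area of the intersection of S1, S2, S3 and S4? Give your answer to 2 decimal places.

The intersection is the polygon with vertices (12,7.875), (12,6.5), (10.571,4), (8,4), (5.583,6.417), (6.204,7.151).
By the shoelace formula its area is 17.38.

17.38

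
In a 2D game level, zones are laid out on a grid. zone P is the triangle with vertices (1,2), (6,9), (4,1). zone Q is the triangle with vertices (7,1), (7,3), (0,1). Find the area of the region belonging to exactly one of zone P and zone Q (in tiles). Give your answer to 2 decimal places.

17.54

|zone P| = 13, |zone Q| = 7, |zone P∩zone Q| = 1.2308.
|zone P △ zone Q| = |zone P| + |zone Q| − 2·|zone P∩zone Q| = 13 + 7 − 2.4615 = 17.54.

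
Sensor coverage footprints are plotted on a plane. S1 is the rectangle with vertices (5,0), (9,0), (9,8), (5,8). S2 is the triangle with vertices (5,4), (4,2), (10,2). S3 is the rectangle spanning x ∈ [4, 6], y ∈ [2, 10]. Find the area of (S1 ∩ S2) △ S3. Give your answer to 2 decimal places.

|S1 ∩ S2| = 4.8.
|(S1 ∩ S2) ∩ S3| = 1.8.
|(S1 ∩ S2) △ S3| = 4.8 + 16 − 3.6 = 17.20.

17.20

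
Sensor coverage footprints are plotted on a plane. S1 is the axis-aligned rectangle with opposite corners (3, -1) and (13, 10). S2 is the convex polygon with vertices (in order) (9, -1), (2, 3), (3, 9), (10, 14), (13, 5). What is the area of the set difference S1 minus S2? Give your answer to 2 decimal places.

|S1| = 110, |S1∩S2| = 82.8476.
|S1 ∖ S2| = |S1| − |S1∩S2| = 110 − 82.8476 = 27.15.

27.15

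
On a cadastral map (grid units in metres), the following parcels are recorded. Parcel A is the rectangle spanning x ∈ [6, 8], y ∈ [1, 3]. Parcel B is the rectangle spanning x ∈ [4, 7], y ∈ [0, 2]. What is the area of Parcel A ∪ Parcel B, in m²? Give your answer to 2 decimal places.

By inclusion–exclusion:
Individual areas: |Parcel A| = 4, |Parcel B| = 6.
|Parcel A∩Parcel B|: x∈[6,7], y∈[1,2] → 1·1 = 1.
|Parcel A ∪ Parcel B| = 10 − 1 = 9.00.

9.00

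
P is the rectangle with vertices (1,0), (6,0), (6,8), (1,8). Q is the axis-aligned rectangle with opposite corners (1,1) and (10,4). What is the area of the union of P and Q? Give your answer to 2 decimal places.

By inclusion–exclusion:
Individual areas: |P| = 40, |Q| = 27.
|P∩Q|: x∈[1,6], y∈[1,4] → 5·3 = 15.
|P ∪ Q| = 67 − 15 = 52.00.

52.00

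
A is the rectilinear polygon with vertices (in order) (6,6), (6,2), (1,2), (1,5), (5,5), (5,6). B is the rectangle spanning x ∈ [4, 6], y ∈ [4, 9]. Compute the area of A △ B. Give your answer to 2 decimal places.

20.00

|A| = 16, |B| = 10, |A∩B| = 3.
|A △ B| = |A| + |B| − 2·|A∩B| = 16 + 10 − 6 = 20.00.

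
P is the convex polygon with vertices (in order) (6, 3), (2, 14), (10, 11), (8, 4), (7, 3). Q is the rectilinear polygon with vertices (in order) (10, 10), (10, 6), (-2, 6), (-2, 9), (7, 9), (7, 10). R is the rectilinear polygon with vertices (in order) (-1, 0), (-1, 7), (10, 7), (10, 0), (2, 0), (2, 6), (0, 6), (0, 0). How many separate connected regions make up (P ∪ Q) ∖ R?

1

(P ∪ Q) ∖ R is a single connected region.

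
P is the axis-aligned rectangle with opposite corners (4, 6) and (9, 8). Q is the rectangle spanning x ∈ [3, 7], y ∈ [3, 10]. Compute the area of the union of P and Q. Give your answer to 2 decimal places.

By inclusion–exclusion:
Individual areas: |P| = 10, |Q| = 28.
|P∩Q|: x∈[4,7], y∈[6,8] → 3·2 = 6.
|P ∪ Q| = 38 − 6 = 32.00.

32.00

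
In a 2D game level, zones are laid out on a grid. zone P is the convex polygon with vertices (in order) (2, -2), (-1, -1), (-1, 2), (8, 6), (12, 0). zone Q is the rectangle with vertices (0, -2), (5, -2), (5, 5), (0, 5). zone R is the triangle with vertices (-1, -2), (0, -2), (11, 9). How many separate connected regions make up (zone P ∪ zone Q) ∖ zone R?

(zone P ∪ zone Q) ∖ zone R splits into 2 disjoint pieces (area 23.7634, area 42.9).

2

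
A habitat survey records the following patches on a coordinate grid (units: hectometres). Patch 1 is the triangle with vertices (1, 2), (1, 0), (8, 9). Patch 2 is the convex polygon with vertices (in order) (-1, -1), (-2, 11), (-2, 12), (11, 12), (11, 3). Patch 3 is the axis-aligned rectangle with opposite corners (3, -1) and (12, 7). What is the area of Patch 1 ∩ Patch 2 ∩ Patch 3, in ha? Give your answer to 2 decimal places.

3.13

The intersection is the polygon with vertices (3,2.571), (3,4), (6,7), (6.444,7).
By the shoelace formula its area is 3.13.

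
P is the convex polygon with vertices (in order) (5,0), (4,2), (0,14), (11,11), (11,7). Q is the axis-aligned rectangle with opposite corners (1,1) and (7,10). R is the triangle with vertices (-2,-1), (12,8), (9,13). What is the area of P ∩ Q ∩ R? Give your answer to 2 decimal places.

16.51

The intersection is the polygon with vertices (2.915,5.255), (6.643,10), (7,10), (7,4.786), (3.765,2.706).
By the shoelace formula its area is 16.51.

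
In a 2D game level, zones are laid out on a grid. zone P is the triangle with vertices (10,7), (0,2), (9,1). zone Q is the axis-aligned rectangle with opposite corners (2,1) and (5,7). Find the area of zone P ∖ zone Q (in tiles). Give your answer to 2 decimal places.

21.08

|zone P| = 27.5, |zone P∩zone Q| = 6.4167.
|zone P ∖ zone Q| = |zone P| − |zone P∩zone Q| = 27.5 − 6.4167 = 21.08.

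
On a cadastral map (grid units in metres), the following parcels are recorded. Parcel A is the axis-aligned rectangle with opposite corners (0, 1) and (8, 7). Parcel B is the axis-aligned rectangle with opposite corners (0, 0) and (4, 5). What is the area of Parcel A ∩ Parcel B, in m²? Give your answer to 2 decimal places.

16.00

|Parcel A∩Parcel B|: x∈[0,4], y∈[1,5] → 4·4 = 16.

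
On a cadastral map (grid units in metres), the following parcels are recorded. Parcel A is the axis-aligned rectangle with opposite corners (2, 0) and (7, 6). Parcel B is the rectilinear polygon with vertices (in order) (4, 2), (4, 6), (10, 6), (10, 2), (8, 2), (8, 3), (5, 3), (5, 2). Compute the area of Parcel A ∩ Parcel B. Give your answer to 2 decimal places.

10.00

The intersection is the polygon with vertices (7,3), (5,3), (5,2), (4,2), (4,6), (7,6).
By the shoelace formula its area is 10.00.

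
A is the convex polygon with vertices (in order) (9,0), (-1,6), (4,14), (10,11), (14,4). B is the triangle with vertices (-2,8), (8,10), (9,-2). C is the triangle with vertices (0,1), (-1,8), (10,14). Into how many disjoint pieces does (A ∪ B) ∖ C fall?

4

(A ∪ B) ∖ C splits into 4 disjoint pieces (area 79.5899, area 0.0799, area 0.6803, area 10.2009).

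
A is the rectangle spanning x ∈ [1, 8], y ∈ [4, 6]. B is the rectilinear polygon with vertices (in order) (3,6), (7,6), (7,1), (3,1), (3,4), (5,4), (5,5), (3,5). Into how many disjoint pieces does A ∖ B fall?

2

A ∖ B splits into 2 disjoint pieces (area 2, area 6).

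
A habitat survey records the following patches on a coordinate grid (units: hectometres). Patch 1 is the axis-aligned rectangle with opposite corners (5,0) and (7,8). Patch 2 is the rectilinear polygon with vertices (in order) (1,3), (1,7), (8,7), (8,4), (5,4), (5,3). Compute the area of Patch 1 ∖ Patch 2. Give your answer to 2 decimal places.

10.00

|Patch 1| = 16, |Patch 1∩Patch 2| = 6.
|Patch 1 ∖ Patch 2| = |Patch 1| − |Patch 1∩Patch 2| = 16 − 6 = 10.00.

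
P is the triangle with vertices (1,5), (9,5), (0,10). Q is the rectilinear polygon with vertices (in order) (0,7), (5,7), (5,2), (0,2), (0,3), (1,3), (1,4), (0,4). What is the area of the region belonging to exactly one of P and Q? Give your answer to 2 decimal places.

|P| = 20, |Q| = 24, |P∩Q| = 8.4.
|P △ Q| = |P| + |Q| − 2·|P∩Q| = 20 + 24 − 16.8 = 27.20.

27.20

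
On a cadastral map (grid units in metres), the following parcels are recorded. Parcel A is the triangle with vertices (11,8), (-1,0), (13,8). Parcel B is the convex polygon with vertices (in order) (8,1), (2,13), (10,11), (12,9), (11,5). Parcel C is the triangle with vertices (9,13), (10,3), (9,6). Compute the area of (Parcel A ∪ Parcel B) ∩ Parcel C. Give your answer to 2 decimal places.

3.31

The region (Parcel A ∪ Parcel B) ∩ Parcel C is the polygon with vertices (9.18,11.205), (9.941,3.588), (9.846,3.462), (9,6), (9,11.25).
By the shoelace formula its area is 3.31.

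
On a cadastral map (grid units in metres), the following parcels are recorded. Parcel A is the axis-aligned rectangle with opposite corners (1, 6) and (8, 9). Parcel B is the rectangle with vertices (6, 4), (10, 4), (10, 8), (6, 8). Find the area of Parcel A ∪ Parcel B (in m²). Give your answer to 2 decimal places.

By inclusion–exclusion:
Individual areas: |Parcel A| = 21, |Parcel B| = 16.
|Parcel A∩Parcel B|: x∈[6,8], y∈[6,8] → 2·2 = 4.
|Parcel A ∪ Parcel B| = 37 − 4 = 33.00.

33.00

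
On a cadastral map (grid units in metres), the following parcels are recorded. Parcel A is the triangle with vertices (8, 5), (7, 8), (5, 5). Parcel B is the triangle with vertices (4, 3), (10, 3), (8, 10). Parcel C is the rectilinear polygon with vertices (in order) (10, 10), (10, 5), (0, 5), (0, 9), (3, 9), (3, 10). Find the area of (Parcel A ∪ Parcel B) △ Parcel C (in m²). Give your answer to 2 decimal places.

46.46

|Parcel A ∪ Parcel B| = 21.1071.
|(Parcel A ∪ Parcel B) ∩ Parcel C| = 10.8214.
|(Parcel A ∪ Parcel B) △ Parcel C| = 21.1071 + 47 − 21.6429 = 46.46.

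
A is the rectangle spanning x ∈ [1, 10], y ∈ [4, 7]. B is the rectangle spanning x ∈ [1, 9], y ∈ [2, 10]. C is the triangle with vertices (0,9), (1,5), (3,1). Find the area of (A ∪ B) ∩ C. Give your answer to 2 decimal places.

1.27

The region (A ∪ B) ∩ C is the polygon with vertices (2.5,2), (1,5), (1,6.333), (2.625,2).
By the shoelace formula its area is 1.27.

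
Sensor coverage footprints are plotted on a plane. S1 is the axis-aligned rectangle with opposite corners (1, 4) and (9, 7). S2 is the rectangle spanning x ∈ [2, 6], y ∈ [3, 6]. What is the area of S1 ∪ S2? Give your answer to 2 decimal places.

By inclusion–exclusion:
Individual areas: |S1| = 24, |S2| = 12.
|S1∩S2|: x∈[2,6], y∈[4,6] → 4·2 = 8.
|S1 ∪ S2| = 36 − 8 = 28.00.

28.00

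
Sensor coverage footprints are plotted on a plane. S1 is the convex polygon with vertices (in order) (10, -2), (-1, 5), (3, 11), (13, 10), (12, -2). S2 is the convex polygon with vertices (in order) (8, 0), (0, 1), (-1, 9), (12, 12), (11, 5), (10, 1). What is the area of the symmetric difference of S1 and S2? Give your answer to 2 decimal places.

50.49

|S1| = 120.5, |S2| = 115, |S1∩S2| = 92.5055.
|S1 △ S2| = |S1| + |S2| − 2·|S1∩S2| = 120.5 + 115 − 185.0109 = 50.49.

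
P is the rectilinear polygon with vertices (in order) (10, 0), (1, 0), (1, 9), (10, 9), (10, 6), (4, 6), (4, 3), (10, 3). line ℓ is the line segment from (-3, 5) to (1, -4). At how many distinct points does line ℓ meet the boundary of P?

0

The segment lies entirely outside P and never meets its boundary.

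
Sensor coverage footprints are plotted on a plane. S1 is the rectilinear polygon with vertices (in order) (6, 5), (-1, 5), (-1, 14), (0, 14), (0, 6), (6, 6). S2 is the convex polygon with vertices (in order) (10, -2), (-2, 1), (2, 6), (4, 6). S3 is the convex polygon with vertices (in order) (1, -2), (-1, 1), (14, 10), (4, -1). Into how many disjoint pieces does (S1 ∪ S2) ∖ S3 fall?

2

(S1 ∪ S2) ∖ S3 splits into 2 disjoint pieces (area 25.8761, area 9.5241).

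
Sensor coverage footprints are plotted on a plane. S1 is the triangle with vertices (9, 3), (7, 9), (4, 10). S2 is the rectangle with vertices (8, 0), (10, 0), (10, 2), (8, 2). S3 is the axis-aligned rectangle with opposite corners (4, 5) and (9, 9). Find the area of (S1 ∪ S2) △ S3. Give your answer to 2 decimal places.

19.81

|S1 ∪ S2| = 12.
|(S1 ∪ S2) ∩ S3| = 6.0952.
|(S1 ∪ S2) △ S3| = 12 + 20 − 12.1905 = 19.81.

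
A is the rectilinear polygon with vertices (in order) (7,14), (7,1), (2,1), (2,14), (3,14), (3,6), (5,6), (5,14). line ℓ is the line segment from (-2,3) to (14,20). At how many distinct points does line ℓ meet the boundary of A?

4

The segment meets the boundary at (7,12.562), (5,10.438), (3,8.312), (2,7.25).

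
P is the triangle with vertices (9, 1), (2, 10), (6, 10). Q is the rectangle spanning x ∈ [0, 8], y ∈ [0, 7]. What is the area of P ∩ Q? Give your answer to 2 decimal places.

7.14

The intersection is the polygon with vertices (4.333,7), (7,7), (8,4), (8,2.286).
By the shoelace formula its area is 7.14.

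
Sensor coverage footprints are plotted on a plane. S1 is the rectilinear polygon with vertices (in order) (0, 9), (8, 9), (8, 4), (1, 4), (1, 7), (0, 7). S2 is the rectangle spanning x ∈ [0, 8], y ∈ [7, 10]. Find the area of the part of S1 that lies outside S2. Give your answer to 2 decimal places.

21.00

|S1| = 37, |S1∩S2| = 16.
|S1 ∖ S2| = |S1| − |S1∩S2| = 37 − 16 = 21.00.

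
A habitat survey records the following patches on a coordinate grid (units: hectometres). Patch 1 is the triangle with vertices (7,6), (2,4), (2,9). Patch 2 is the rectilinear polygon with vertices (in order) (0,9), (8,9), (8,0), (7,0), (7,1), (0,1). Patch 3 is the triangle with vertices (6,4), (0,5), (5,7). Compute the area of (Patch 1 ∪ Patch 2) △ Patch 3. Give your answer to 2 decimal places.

|Patch 1 ∪ Patch 2| = 65.
|(Patch 1 ∪ Patch 2) ∩ Patch 3| = 8.5.
|(Patch 1 ∪ Patch 2) △ Patch 3| = 65 + 8.5 − 17 = 56.50.

56.50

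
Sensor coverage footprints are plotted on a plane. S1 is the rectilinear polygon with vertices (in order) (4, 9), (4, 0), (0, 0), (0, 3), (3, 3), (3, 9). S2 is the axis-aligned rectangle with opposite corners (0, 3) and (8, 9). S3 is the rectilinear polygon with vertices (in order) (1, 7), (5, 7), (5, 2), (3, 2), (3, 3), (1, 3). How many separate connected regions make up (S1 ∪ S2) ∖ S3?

(S1 ∪ S2) ∖ S3 is a single connected region.

1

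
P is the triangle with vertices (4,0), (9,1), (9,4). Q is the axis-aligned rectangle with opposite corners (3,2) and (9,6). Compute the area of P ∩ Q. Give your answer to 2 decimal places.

The intersection is the polygon with vertices (9,2), (6.5,2), (9,4).
By the shoelace formula its area is 2.50.

2.50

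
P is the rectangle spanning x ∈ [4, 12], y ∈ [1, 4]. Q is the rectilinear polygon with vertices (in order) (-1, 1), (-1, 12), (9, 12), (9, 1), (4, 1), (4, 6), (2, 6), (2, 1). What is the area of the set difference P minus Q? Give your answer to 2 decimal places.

9.00

|P| = 24, |P∩Q| = 15.
|P ∖ Q| = |P| − |P∩Q| = 24 − 15 = 9.00.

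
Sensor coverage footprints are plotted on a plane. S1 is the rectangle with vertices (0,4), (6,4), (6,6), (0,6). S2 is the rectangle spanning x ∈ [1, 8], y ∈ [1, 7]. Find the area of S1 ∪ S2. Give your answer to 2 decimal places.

By inclusion–exclusion:
Individual areas: |S1| = 12, |S2| = 42.
|S1∩S2|: x∈[1,6], y∈[4,6] → 5·2 = 10.
|S1 ∪ S2| = 54 − 10 = 44.00.

44.00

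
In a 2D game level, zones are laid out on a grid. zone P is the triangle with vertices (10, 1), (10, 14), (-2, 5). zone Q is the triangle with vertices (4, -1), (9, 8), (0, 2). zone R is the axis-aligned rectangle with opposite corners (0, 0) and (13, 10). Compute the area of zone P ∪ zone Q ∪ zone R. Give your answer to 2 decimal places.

By inclusion–exclusion:
Individual areas: |zone P| = 78, |zone Q| = 25.5, |zone R| = 130.
|zone P∩zone Q| = 11.8056.
|zone P∩zone R| = 65.1667.
|zone Q∩zone R| = 24.5556.
|zone P∩zone Q∩zone R| = 11.8056.
|zone P ∪ zone Q ∪ zone R| = 233.5 − 101.5278 + 11.8056 = 143.78.

143.78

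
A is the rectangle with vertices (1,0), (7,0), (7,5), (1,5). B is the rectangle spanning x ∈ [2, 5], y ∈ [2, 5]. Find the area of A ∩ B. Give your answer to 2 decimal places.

|A∩B|: x∈[2,5], y∈[2,5] → 3·3 = 9.

9.00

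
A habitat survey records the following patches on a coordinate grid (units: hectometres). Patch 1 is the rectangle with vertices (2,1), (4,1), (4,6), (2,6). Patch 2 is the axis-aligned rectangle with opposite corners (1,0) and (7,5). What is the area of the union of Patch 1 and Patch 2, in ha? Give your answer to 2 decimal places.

32.00

By inclusion–exclusion:
Individual areas: |Patch 1| = 10, |Patch 2| = 30.
|Patch 1∩Patch 2|: x∈[2,4], y∈[1,5] → 2·4 = 8.
|Patch 1 ∪ Patch 2| = 40 − 8 = 32.00.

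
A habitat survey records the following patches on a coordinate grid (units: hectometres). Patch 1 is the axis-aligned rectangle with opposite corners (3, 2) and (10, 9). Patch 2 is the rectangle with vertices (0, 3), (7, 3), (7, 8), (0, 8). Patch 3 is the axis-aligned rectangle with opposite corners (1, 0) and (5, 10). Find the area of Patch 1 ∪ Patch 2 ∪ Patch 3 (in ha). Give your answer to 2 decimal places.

80.00

By inclusion–exclusion:
Individual areas: |Patch 1| = 49, |Patch 2| = 35, |Patch 3| = 40.
|Patch 1∩Patch 2|: x∈[3,7], y∈[3,8] → 4·5 = 20.
|Patch 1∩Patch 3|: x∈[3,5], y∈[2,9] → 2·7 = 14.
|Patch 2∩Patch 3|: x∈[1,5], y∈[3,8] → 4·5 = 20.
|Patch 1∩Patch 2∩Patch 3| = 10.
|Patch 1 ∪ Patch 2 ∪ Patch 3| = 124 − 54 + 10 = 80.00.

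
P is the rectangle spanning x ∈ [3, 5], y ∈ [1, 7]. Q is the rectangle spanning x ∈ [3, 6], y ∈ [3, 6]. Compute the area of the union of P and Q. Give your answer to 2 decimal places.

By inclusion–exclusion:
Individual areas: |P| = 12, |Q| = 9.
|P∩Q|: x∈[3,5], y∈[3,6] → 2·3 = 6.
|P ∪ Q| = 21 − 6 = 15.00.

15.00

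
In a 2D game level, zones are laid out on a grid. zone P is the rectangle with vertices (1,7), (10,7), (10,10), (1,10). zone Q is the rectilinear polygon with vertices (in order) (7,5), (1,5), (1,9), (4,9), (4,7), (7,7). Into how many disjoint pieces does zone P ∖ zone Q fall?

1

zone P ∖ zone Q is a single connected region.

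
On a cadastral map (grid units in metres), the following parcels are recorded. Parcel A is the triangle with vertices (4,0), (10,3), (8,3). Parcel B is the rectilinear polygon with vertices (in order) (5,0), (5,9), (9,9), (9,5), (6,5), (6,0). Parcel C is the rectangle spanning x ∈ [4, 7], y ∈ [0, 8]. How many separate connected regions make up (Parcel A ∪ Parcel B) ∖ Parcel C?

2

(Parcel A ∪ Parcel B) ∖ Parcel C splits into 2 disjoint pieces (area 10, area 1.875).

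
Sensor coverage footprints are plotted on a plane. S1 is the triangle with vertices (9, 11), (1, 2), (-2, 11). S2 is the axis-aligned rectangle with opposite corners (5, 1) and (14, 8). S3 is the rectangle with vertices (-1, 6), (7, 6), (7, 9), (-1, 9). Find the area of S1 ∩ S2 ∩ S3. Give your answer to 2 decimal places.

1.00

The intersection is the polygon with vertices (5,8), (6.333,8), (5,6.5).
By the shoelace formula its area is 1.00.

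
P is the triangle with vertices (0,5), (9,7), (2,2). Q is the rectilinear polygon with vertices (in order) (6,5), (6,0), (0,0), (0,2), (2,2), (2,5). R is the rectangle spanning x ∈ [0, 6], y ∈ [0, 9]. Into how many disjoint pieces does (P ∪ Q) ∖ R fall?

(P ∪ Q) ∖ R is a single connected region.

1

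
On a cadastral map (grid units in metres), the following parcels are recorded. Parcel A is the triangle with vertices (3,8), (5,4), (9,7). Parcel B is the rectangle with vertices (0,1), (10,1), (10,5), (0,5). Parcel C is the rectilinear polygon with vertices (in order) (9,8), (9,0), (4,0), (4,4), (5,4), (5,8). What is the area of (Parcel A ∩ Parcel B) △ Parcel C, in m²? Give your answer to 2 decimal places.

|Parcel A ∩ Parcel B| = 0.9167.
|(Parcel A ∩ Parcel B) ∩ Parcel C| = 0.6667.
|(Parcel A ∩ Parcel B) △ Parcel C| = 0.9167 + 36 − 1.3333 = 35.58.

35.58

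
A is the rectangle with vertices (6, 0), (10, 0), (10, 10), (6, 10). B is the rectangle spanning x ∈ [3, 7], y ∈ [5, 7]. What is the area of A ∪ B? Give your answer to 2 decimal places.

46.00

By inclusion–exclusion:
Individual areas: |A| = 40, |B| = 8.
|A∩B|: x∈[6,7], y∈[5,7] → 1·2 = 2.
|A ∪ B| = 48 − 2 = 46.00.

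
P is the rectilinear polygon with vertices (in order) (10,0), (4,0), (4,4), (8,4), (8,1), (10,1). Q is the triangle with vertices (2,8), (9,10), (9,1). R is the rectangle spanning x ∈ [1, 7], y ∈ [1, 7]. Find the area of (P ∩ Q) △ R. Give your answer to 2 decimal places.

37.00

|P ∩ Q| = 2.
|(P ∩ Q) ∩ R| = 0.5.
|(P ∩ Q) △ R| = 2 + 36 − 1 = 37.00.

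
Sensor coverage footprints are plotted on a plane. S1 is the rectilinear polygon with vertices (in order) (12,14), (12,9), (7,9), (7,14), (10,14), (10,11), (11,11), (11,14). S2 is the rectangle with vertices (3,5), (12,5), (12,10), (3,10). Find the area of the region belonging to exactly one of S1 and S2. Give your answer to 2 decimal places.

57.00

|S1| = 22, |S2| = 45, |S1∩S2| = 5.
|S1 △ S2| = |S1| + |S2| − 2·|S1∩S2| = 22 + 45 − 10 = 57.00.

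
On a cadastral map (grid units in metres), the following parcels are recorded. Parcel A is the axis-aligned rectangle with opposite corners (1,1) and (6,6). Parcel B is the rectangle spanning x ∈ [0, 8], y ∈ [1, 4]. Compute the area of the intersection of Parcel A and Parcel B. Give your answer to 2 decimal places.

|Parcel A∩Parcel B|: x∈[1,6], y∈[1,4] → 5·3 = 15.

15.00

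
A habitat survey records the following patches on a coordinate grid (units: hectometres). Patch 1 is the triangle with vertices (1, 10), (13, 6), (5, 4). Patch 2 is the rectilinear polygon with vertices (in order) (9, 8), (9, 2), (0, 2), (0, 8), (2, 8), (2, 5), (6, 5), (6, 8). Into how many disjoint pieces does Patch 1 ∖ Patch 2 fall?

Patch 1 ∖ Patch 2 splits into 2 disjoint pieces (area 12.6667, area 4.6667).

2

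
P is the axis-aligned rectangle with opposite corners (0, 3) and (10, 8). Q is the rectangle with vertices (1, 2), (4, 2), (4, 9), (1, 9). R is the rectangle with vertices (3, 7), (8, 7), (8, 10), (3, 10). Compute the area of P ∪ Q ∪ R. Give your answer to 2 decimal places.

By inclusion–exclusion:
Individual areas: |P| = 50, |Q| = 21, |R| = 15.
|P∩Q|: x∈[1,4], y∈[3,8] → 3·5 = 15.
|P∩R|: x∈[3,8], y∈[7,8] → 5·1 = 5.
|Q∩R|: x∈[3,4], y∈[7,9] → 1·2 = 2.
|P∩Q∩R| = 1.
|P ∪ Q ∪ R| = 86 − 22 + 1 = 65.00.

65.00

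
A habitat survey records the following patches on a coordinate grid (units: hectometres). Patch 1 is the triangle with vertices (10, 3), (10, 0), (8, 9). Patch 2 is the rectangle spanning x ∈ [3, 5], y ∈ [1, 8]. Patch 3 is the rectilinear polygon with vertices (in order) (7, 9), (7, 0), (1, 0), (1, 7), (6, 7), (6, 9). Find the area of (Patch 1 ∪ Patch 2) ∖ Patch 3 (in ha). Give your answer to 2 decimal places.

|Patch 1 ∪ Patch 2| = 17.
|(Patch 1 ∪ Patch 2) ∩ Patch 3| = 12.
|(Patch 1 ∪ Patch 2) ∖ Patch 3| = 17 − 12 = 5.00.

5.00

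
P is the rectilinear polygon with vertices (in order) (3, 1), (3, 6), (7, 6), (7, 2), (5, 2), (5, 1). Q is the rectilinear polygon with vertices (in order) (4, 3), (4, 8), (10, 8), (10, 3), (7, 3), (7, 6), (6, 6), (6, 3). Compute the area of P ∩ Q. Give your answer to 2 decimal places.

6.00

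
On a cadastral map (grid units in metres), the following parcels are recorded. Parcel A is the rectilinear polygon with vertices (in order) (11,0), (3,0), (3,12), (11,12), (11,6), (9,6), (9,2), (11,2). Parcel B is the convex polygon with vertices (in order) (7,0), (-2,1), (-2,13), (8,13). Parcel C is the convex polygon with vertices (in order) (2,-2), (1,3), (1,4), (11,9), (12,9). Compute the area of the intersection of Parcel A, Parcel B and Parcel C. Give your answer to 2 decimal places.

19.50

The intersection is the polygon with vertices (7.294,3.824), (4.11,0.321), (3,0.444), (3,5), (7.56,7.28).
By the shoelace formula its area is 19.50.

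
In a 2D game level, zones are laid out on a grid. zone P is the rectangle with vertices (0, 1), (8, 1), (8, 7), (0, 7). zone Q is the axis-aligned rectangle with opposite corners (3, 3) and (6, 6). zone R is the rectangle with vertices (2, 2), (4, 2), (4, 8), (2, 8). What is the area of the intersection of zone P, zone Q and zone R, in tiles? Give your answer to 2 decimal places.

3.00

The intersection is the polygon with vertices (3,6), (4,6), (4,3), (3,3).
By the shoelace formula its area is 3.00.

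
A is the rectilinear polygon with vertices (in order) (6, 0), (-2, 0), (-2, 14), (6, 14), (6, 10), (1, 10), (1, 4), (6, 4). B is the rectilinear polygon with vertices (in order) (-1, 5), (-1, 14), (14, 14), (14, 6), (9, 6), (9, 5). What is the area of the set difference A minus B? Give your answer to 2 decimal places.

44.00

|A| = 82, |A∩B| = 38.
|A ∖ B| = |A| − |A∩B| = 82 − 38 = 44.00.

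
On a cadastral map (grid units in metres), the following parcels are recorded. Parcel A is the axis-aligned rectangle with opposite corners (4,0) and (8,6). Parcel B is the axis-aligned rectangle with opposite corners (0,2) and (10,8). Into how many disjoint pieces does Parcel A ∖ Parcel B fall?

1

Parcel A ∖ Parcel B is a single connected region.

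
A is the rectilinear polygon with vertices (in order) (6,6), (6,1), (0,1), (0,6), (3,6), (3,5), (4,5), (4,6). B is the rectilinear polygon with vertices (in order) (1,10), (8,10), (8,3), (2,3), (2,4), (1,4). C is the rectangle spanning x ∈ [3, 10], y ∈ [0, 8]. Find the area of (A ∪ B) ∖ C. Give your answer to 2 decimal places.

|A ∪ B| = 64.
|(A ∪ B) ∩ C| = 31.
|(A ∪ B) ∖ C| = 64 − 31 = 33.00.

33.00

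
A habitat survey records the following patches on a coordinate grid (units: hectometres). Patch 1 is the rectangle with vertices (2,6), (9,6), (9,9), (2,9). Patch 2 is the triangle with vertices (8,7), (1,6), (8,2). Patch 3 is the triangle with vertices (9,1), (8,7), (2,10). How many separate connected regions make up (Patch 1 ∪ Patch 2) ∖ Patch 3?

(Patch 1 ∪ Patch 2) ∖ Patch 3 splits into 2 disjoint pieces (area 14.5397, area 6.9167).

2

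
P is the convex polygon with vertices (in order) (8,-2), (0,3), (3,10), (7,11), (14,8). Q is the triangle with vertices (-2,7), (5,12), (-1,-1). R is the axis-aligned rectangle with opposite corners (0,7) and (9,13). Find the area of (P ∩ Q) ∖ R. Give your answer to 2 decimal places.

|P ∩ Q| = 7.0683.
|(P ∩ Q) ∩ R| = 3.2463.
|(P ∩ Q) ∖ R| = 7.0683 − 3.2463 = 3.82.

3.82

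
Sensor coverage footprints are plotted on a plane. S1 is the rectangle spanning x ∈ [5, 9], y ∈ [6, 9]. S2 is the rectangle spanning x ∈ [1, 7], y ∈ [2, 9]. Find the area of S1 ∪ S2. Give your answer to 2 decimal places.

48.00

By inclusion–exclusion:
Individual areas: |S1| = 12, |S2| = 42.
|S1∩S2|: x∈[5,7], y∈[6,9] → 2·3 = 6.
|S1 ∪ S2| = 54 − 6 = 48.00.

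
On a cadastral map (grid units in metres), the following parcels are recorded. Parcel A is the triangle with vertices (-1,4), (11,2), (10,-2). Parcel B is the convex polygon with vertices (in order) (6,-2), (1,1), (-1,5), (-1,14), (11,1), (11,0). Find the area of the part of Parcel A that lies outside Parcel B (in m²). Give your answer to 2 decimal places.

|Parcel A| = 25, |Parcel A∩Parcel B| = 22.7725.
|Parcel A ∖ Parcel B| = |Parcel A| − |Parcel A∩Parcel B| = 25 − 22.7725 = 2.23.

2.23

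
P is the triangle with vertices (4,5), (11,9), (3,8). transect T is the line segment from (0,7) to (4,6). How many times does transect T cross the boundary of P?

The segment meets the boundary at (3.636,6.091).

1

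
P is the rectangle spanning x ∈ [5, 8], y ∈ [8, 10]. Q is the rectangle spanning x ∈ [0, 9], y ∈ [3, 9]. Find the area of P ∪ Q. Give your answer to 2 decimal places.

By inclusion–exclusion:
Individual areas: |P| = 6, |Q| = 54.
|P∩Q|: x∈[5,8], y∈[8,9] → 3·1 = 3.
|P ∪ Q| = 60 − 3 = 57.00.

57.00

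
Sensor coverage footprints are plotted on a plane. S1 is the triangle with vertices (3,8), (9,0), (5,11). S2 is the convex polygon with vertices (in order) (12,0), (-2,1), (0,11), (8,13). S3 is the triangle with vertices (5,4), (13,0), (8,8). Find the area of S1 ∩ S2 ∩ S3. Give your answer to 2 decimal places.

The intersection is the polygon with vertices (8.111,2.444), (6.6,3.2), (5.5,4.667), (6.714,6.286).
By the shoelace formula its area is 4.16.

4.16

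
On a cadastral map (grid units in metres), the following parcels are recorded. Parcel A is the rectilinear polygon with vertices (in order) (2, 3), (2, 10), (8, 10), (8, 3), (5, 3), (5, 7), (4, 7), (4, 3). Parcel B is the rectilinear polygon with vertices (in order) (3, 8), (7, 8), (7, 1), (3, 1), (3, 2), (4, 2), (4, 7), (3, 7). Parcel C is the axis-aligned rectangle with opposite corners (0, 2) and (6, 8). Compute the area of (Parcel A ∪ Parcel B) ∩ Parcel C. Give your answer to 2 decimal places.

|Parcel A ∪ Parcel B| = 49.
|(Parcel A ∪ Parcel B) ∩ Parcel C| = 22.00.

22.00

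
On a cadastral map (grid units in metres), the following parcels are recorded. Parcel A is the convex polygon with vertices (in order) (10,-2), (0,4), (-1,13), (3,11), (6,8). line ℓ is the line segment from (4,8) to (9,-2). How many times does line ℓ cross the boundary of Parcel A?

The segment meets the boundary at (8.571,-1.143).

1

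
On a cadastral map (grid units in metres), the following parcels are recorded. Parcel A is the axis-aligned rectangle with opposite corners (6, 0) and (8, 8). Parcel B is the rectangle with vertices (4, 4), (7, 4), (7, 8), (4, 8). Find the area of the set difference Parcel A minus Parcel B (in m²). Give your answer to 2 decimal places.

12.00

|Parcel A∩Parcel B|: x∈[6,7], y∈[4,8] → 1·4 = 4.
|Parcel A| = 16.
|Parcel A ∖ Parcel B| = |Parcel A| − |Parcel A∩Parcel B| = 16 − 4 = 12.00.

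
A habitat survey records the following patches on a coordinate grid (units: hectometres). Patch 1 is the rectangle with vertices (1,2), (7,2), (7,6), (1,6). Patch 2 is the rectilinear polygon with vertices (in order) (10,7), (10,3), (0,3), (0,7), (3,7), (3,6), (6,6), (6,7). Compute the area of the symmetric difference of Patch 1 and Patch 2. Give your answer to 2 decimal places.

|Patch 1| = 24, |Patch 2| = 37, |Patch 1∩Patch 2| = 18.
|Patch 1 △ Patch 2| = |Patch 1| + |Patch 2| − 2·|Patch 1∩Patch 2| = 24 + 37 − 36 = 25.00.

25.00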